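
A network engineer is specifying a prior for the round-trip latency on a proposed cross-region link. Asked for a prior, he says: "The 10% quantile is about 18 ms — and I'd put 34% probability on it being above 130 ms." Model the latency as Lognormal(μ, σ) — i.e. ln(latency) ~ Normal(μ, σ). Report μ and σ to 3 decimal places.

If T ~ Lognormal(μ,σ) then ln T ~ Normal(μ,σ), so the p-quantile of ln T is μ + z_p·σ.
ln(18) = 2.89 and ln(130) = 4.868; z_{0.1} = -1.282, z_{0.66} = 0.4125.
σ = (4.868 − 2.89)/(0.4125 − (-1.282)) = 1.167.
μ = 2.89 − (-1.282)·1.167 = 4.386.

μ ≈ 4.386, σ ≈ 1.167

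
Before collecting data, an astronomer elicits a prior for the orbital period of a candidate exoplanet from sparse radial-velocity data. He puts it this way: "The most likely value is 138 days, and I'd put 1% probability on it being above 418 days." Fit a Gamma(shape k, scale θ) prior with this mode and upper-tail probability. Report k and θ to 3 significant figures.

k ≈ 4.66, θ ≈ 37.7

Gamma(k,θ) with k>1 has mode (k−1)θ, so θ = 138/(k−1).
Need P(X < 418) = 0.99 with θ tied to k this way. Start at k = 2, θ = 138: P(X<418) ≈ 0.805.
Too low — raise k to concentrate. Iterating converges to k ≈ 4.66.
Then θ = 138/(4.66−1) ≈ 37.7.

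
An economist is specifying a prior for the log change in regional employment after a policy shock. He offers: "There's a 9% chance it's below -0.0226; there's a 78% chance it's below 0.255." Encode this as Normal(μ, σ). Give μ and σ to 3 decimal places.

μ = 0.154, σ = 0.131

For Normal(μ,σ), the p-quantile is μ + z_p·σ. Here z_{0.09} = -1.341, z_{0.78} = 0.7722.
So -0.0226 = μ − 1.341σ and 0.255 = μ + 0.7722σ.
Subtracting: σ = (0.255 − -0.0226)/(0.7722 − (-1.341)) = 0.131.
Then μ = -0.0226 − (-1.341)·0.131 = 0.154.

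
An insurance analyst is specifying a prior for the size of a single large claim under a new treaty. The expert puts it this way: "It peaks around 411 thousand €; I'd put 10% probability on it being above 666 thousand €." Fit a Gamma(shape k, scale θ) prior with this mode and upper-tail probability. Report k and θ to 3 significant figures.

k ≈ 9.08, θ ≈ 50.9

Gamma(k,θ) with k>1 has mode (k−1)θ, so θ = 411/(k−1).
Need P(X < 666) = 0.9 with θ tied to k this way. Start at k = 2, θ = 411: P(X<666) ≈ 0.482.
Too low — raise k to concentrate. Iterating converges to k ≈ 9.08.
Then θ = 411/(9.08−1) ≈ 50.9.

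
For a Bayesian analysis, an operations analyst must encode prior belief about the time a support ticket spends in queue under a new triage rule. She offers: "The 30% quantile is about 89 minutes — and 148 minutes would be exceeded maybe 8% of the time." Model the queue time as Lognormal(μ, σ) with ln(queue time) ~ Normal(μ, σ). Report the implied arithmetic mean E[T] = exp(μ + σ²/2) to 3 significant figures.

E[T] ≈ 106 minutes

If T ~ Lognormal(μ,σ) then ln T ~ Normal(μ,σ), so the p-quantile of ln T is μ + z_p·σ.
ln(89) = 4.489 and ln(148) = 4.997; z_{0.3} = -0.5244, z_{0.92} = 1.405.
σ = (4.997 − 4.489)/(1.405 − (-0.5244)) = 0.264.
μ = 4.489 − (-0.5244)·0.264 = 4.627.
E[T] = exp(μ + σ²/2) = exp(4.627 + 0.0347) = 106 minutes.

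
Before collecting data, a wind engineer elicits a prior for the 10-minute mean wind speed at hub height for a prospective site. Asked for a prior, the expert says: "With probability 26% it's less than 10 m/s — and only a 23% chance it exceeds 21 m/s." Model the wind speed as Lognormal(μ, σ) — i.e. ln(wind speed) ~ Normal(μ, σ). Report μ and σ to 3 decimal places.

μ ≈ 2.648, σ ≈ 0.537

If T ~ Lognormal(μ,σ) then ln T ~ Normal(μ,σ), so the p-quantile of ln T is μ + z_p·σ.
ln(10) = 2.303 and ln(21) = 3.045; z_{0.26} = -0.6433, z_{0.77} = 0.7388.
σ = (3.045 − 2.303)/(0.7388 − (-0.6433)) = 0.537.
μ = 2.303 − (-0.6433)·0.537 = 2.648.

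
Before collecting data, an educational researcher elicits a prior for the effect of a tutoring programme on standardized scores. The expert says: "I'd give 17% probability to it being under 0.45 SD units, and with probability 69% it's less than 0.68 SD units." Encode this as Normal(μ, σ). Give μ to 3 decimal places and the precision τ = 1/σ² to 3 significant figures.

μ = 0.601, τ = 39.7

The p-quantile of Normal(μ,σ) is μ + z_p·σ, with z_{0.17} = -0.9542 and z_{0.69} = 0.4959.
Eliminate σ: μ = (z₂·x₁ − z₁·x₂)/(z₂ − z₁) = (0.4959·0.45 − (-0.9542)·0.68)/1.45 = 0.601.
Then σ = (x₂ − x₁)/(z₂ − z₁) = (0.68 − 0.45)/1.45 = 0.159.
Precision τ = 1/σ² = 1/0.1586² = 39.7.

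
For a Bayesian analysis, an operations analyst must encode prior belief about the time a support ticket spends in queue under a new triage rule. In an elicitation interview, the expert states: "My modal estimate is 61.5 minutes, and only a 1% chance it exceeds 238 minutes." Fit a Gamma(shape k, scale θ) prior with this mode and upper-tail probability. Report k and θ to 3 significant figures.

Gamma(k,θ) with k>1 has mode (k−1)θ, so θ = 61.5/(k−1).
Need P(X < 238) = 0.99 with θ tied to k this way. Start at k = 2, θ = 61.5: P(X<238) ≈ 0.898.
Too low — raise k to concentrate. Iterating converges to k ≈ 3.3.
Then θ = 61.5/(3.3−1) ≈ 26.7.

k ≈ 3.3, θ ≈ 26.7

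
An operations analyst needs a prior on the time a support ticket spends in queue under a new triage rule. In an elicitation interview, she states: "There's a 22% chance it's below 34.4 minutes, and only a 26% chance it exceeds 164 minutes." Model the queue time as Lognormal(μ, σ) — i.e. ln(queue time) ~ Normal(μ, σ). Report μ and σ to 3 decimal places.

μ ≈ 4.390, σ ≈ 1.103

If T ~ Lognormal(μ,σ) then ln T ~ Normal(μ,σ), so the p-quantile of ln T is μ + z_p·σ.
ln(34.4) = 3.538 and ln(164) = 5.1; z_{0.22} = -0.7722, z_{0.74} = 0.6433.
σ = (5.1 − 3.538)/(0.6433 − (-0.7722)) = 1.103.
μ = 3.538 − (-0.7722)·1.103 = 4.390.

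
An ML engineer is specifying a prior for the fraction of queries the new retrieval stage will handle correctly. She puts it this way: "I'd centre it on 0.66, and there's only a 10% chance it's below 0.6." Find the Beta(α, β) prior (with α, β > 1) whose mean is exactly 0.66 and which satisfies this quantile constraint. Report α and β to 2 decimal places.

α ≈ 68.79, β ≈ 35.44

With mean 0.66 fixed, write α = 0.66s, β = 0.34s where s = α+β.
Need P(θ < 0.6) = 0.1 under Beta(0.66s, 0.34s). Normal approximation: (q−m)/√(m(1−m)/s) ≈ z_{0.1} = -1.28, so s ≈ 0.66·0.34·(-1.28)²/(0.6−0.66)² = 102.4.
At s = 102.4: P(θ<0.6) ≈ 0.102. Adjusting to match 0.1 gives s ≈ 104.23.
So α = 0.66·104.23 ≈ 68.79, β = 0.34·104.23 ≈ 35.44.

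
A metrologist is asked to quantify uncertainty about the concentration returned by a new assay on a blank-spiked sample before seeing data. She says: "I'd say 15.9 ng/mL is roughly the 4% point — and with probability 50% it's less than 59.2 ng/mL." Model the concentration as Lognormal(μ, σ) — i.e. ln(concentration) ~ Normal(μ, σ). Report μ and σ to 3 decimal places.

If T ~ Lognormal(μ,σ) then ln T ~ Normal(μ,σ), so the p-quantile of ln T is μ + z_p·σ.
ln(15.9) = 2.766 and ln(59.2) = 4.081; z_{0.04} = -1.751, z_{0.5} = 0.
σ = (4.081 − 2.766)/(0 − (-1.751)) = 0.751.
μ = 2.766 − (-1.751)·0.751 = 4.081.

μ ≈ 4.081, σ ≈ 0.751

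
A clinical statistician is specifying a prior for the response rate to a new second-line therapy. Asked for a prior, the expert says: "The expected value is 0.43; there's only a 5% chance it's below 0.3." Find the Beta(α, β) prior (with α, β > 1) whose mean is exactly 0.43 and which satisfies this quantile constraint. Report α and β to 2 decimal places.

α ≈ 15.94, β ≈ 21.12

With mean 0.43 fixed, write α = 0.43s, β = 0.57s where s = α+β.
Need P(θ < 0.3) = 0.05 under Beta(0.43s, 0.57s). Normal approximation: (q−m)/√(m(1−m)/s) ≈ z_{0.05} = -1.64, so s ≈ 0.43·0.57·(-1.64)²/(0.3−0.43)² = 39.2.
At s = 39.2: P(θ<0.3) ≈ 0.045. Adjusting to match 0.05 gives s ≈ 37.06.
So α = 0.43·37.06 ≈ 15.94, β = 0.57·37.06 ≈ 21.12.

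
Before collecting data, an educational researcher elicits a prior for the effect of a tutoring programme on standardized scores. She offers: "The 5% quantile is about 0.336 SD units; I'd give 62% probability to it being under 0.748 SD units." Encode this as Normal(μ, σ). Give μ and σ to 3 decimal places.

μ = 0.683, σ = 0.211

The p-quantile of Normal(μ,σ) is μ + z_p·σ, with z_{0.05} = -1.645 and z_{0.62} = 0.3055.
Eliminate σ: μ = (z₂·x₁ − z₁·x₂)/(z₂ − z₁) = (0.3055·0.336 − (-1.645)·0.748)/1.95 = 0.683.
Then σ = (x₂ − x₁)/(z₂ − z₁) = (0.748 − 0.336)/1.95 = 0.211.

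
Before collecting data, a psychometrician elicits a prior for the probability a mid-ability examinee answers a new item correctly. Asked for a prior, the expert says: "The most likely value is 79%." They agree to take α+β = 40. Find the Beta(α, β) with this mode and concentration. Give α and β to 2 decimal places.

α = 31.02, β = 8.98

For α,β > 1 the Beta mode is (α−1)/(α+β−2). With α+β = 40, the mode is (α−1)/38.
Set (α−1)/38 = 0.79 → α = 1 + 0.79·38 = 31.02.
β = 40 − α = 8.98.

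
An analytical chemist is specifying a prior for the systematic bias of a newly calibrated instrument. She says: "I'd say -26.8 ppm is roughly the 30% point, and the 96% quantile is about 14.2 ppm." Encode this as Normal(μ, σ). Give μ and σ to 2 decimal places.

μ = -17.35, σ = 18.02

The p-quantile of Normal(μ,σ) is μ + z_p·σ, with z_{0.3} = -0.5244 and z_{0.96} = 1.751.
Eliminate σ: μ = (z₂·x₁ − z₁·x₂)/(z₂ − z₁) = (1.751·-26.8 − (-0.5244)·14.2)/2.275 = -17.35.
Then σ = (x₂ − x₁)/(z₂ − z₁) = (14.2 − -26.8)/2.275 = 18.02.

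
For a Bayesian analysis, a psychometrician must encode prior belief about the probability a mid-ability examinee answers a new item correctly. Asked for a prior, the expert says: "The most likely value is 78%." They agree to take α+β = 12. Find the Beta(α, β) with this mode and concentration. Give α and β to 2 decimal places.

For α,β > 1 the Beta mode is (α−1)/(α+β−2). With α+β = 12, the mode is (α−1)/10.
Set (α−1)/10 = 0.78 → α = 1 + 0.78·10 = 8.80.
β = 12 − α = 3.20.

α = 8.80, β = 3.20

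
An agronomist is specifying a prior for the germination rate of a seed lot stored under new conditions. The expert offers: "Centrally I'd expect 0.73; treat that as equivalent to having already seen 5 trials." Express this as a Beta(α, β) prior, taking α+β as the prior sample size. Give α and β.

Under the effective-sample-size interpretation, Beta(α, β) has prior mean α/(α+β) and prior sample size α+β.
So α+β = 5 and α/(α+β) = 0.73, giving α = 0.73·5 = 3.65 and β = 5 − 3.65 = 1.35.

α = 3.65, β = 1.35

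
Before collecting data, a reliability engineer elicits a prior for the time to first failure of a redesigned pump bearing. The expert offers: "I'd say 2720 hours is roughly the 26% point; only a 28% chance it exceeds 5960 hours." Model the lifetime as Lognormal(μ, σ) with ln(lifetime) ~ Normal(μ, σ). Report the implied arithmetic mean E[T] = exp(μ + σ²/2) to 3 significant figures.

E[T] ≈ 5040 hours

If T ~ Lognormal(μ,σ) then ln T ~ Normal(μ,σ), so the p-quantile of ln T is μ + z_p·σ.
ln(2720) = 7.908 and ln(5960) = 8.693; z_{0.26} = -0.6433, z_{0.72} = 0.5828.
σ = (8.693 − 7.908)/(0.5828 − (-0.6433)) = 0.640.
μ = 7.908 − (-0.6433)·0.640 = 8.320.
E[T] = exp(μ + σ²/2) = exp(8.320 + 0.2046) = 5040 hours.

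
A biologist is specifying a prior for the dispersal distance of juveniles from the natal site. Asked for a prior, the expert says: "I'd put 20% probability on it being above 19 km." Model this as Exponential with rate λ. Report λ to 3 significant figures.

P(T > 19.0) = e^(−λ·19.0) = 0.2, so λ = −ln(0.2)/19.0 = 0.0847.

λ ≈ 0.0847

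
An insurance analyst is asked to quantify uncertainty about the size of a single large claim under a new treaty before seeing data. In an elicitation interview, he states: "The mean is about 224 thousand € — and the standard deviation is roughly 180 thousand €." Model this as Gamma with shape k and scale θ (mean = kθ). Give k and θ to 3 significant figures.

For Gamma(k, scale θ): mean = kθ, variance = kθ², so CV = 1/√k.
CV = SD/mean = 180/224 = 0.8036, hence k = 1/CV² = 1.55.
Then θ = mean/k = 224/1.55 = 145.

k ≈ 1.55, θ ≈ 145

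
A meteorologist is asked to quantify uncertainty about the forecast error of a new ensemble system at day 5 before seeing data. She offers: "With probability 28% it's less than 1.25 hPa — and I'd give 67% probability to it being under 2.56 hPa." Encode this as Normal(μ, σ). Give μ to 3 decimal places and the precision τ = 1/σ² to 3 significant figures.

The p-quantile of Normal(μ,σ) is μ + z_p·σ, with z_{0.28} = -0.5828 and z_{0.67} = 0.4399.
Eliminate σ: μ = (z₂·x₁ − z₁·x₂)/(z₂ − z₁) = (0.4399·1.25 − (-0.5828)·2.56)/1.023 = 1.997.
Then σ = (x₂ − x₁)/(z₂ − z₁) = (2.56 − 1.25)/1.023 = 1.281.
Precision τ = 1/σ² = 1/1.281² = 0.61.

μ = 1.997, τ = 0.61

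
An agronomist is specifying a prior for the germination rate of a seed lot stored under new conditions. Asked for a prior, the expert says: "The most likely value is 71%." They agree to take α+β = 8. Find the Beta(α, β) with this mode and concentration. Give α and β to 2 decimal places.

For α,β > 1 the Beta mode is (α−1)/(α+β−2). With α+β = 8, the mode is (α−1)/6.
Set (α−1)/6 = 0.71 → α = 1 + 0.71·6 = 5.26.
β = 8 − α = 2.74.

α = 5.26, β = 2.74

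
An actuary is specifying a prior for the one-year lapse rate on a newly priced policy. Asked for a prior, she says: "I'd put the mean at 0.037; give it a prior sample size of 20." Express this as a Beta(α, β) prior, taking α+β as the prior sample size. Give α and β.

Under the effective-sample-size interpretation, Beta(α, β) has prior mean α/(α+β) and prior sample size α+β.
So α+β = 20 and α/(α+β) = 0.037, giving α = 0.037·20 = 0.74 and β = 20 − 0.74 = 19.26.

α = 0.74, β = 19.26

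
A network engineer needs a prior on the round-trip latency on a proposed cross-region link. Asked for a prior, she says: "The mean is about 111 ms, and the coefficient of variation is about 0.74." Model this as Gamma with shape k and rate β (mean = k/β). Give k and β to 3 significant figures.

k ≈ 1.83, β ≈ 0.0165

For Gamma(k, rate β): mean = k/β, variance = k/β², so CV = 1/√k.
CV = 0.74, hence k = 1/CV² = 1.83.
Then β = k/mean = 1.83/111 = 0.0165.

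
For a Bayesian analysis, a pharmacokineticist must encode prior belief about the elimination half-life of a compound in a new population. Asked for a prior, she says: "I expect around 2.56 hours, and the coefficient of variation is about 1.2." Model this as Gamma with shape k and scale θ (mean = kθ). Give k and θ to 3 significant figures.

For Gamma(k, scale θ): mean = kθ, variance = kθ², so CV = 1/√k.
CV = 1.2, hence k = 1/CV² = 0.694.
Then θ = mean/k = 2.56/0.694 = 3.69.

k ≈ 0.694, θ ≈ 3.69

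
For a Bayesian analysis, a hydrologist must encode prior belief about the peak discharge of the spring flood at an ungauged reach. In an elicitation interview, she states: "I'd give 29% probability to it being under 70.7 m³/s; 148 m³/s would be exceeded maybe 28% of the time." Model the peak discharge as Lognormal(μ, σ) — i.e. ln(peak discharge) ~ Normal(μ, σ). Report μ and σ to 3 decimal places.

If T ~ Lognormal(μ,σ) then ln T ~ Normal(μ,σ), so the p-quantile of ln T is μ + z_p·σ.
ln(70.7) = 4.258 and ln(148) = 4.997; z_{0.29} = -0.5534, z_{0.72} = 0.5828.
σ = (4.997 − 4.258)/(0.5828 − (-0.5534)) = 0.650.
μ = 4.258 − (-0.5534)·0.650 = 4.618.

μ ≈ 4.618, σ ≈ 0.650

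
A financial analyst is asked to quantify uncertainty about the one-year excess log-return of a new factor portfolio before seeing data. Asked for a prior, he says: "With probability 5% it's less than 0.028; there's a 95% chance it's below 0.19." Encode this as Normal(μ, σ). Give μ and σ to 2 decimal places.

μ = 0.11, σ = 0.05

The p-quantile of Normal(μ,σ) is μ + z_p·σ, with z_{0.05} = -1.645 and z_{0.95} = 1.645.
Eliminate σ: μ = (z₂·x₁ − z₁·x₂)/(z₂ − z₁) = (1.645·0.028 − (-1.645)·0.19)/3.29 = 0.11.
Then σ = (x₂ − x₁)/(z₂ − z₁) = (0.19 − 0.028)/3.29 = 0.05.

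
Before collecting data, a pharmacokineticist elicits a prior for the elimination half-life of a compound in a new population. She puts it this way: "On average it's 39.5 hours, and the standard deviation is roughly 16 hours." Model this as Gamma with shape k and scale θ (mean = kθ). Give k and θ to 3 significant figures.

For Gamma(k, scale θ): mean = kθ, variance = kθ², so CV = 1/√k.
CV = SD/mean = 16/39.5 = 0.4051, hence k = 1/CV² = 6.09.
Then θ = mean/k = 39.5/6.09 = 6.48.

k ≈ 6.09, θ ≈ 6.48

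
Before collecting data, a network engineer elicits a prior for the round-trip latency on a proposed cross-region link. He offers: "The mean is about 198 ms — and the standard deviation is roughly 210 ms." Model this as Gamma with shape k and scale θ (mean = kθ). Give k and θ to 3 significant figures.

For Gamma(k, scale θ): mean = kθ, variance = kθ², so CV = 1/√k.
CV = SD/mean = 210/198 = 1.061, hence k = 1/CV² = 0.889.
Then θ = mean/k = 198/0.889 = 223.

k ≈ 0.889, θ ≈ 223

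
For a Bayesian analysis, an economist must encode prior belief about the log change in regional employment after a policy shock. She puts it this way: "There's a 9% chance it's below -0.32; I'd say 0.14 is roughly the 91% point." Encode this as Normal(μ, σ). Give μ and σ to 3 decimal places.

μ = -0.090, σ = 0.172

The p-quantile of Normal(μ,σ) is μ + z_p·σ, with z_{0.09} = -1.341 and z_{0.91} = 1.341.
Eliminate σ: μ = (z₂·x₁ − z₁·x₂)/(z₂ − z₁) = (1.341·-0.32 − (-1.341)·0.14)/2.682 = -0.090.
Then σ = (x₂ − x₁)/(z₂ − z₁) = (0.14 − -0.32)/2.682 = 0.172.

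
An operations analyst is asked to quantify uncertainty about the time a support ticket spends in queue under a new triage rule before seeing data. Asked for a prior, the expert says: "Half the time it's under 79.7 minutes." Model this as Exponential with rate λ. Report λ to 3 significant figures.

Exponential median = ln 2 / λ, so λ = ln 2 / 79.7 = 0.0087.

λ ≈ 0.0087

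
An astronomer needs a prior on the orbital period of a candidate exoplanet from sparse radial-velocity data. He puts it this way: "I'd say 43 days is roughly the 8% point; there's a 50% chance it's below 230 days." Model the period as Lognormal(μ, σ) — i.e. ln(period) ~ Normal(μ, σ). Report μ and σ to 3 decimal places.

If T ~ Lognormal(μ,σ) then ln T ~ Normal(μ,σ), so the p-quantile of ln T is μ + z_p·σ.
ln(43) = 3.761 and ln(230) = 5.438; z_{0.08} = -1.405, z_{0.5} = 0.
σ = (5.438 − 3.761)/(0 − (-1.405)) = 1.193.
μ = 3.761 − (-1.405)·1.193 = 5.438.

μ ≈ 5.438, σ ≈ 1.193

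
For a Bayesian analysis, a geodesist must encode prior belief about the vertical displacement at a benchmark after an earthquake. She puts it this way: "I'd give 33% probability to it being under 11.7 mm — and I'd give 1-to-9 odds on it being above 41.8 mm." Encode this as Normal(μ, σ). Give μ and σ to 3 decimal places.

For Normal(μ,σ), the p-quantile is μ + z_p·σ. Here z_{0.33} = -0.4399, z_{0.9} = 1.282.
So 11.7 = μ − 0.4399σ and 41.8 = μ + 1.282σ.
Subtracting: σ = (41.8 − 11.7)/(1.282 − (-0.4399)) = 17.485.
Then μ = 11.7 − (-0.4399)·17.485 = 19.392.

μ = 19.392, σ = 17.485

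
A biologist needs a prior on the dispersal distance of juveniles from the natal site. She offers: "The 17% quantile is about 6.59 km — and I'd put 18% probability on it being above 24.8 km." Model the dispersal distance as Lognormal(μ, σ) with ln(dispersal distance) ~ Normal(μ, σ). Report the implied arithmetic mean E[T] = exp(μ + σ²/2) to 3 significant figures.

E[T] ≈ 16.7 km

If T ~ Lognormal(μ,σ) then ln T ~ Normal(μ,σ), so the p-quantile of ln T is μ + z_p·σ.
ln(6.59) = 1.886 and ln(24.8) = 3.211; z_{0.17} = -0.9542, z_{0.82} = 0.9154.
σ = (3.211 − 1.886)/(0.9154 − (-0.9542)) = 0.709.
μ = 1.886 − (-0.9542)·0.709 = 2.562.
E[T] = exp(μ + σ²/2) = exp(2.562 + 0.2513) = 16.7 km.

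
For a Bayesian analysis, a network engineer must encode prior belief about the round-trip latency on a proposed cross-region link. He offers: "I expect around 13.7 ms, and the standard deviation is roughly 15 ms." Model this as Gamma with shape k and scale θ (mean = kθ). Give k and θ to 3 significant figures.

For Gamma(k, scale θ): mean = kθ, variance = kθ², so CV = 1/√k.
CV = SD/mean = 15/13.7 = 1.095, hence k = 1/CV² = 0.834.
Then θ = mean/k = 13.7/0.834 = 16.4.

k ≈ 0.834, θ ≈ 16.4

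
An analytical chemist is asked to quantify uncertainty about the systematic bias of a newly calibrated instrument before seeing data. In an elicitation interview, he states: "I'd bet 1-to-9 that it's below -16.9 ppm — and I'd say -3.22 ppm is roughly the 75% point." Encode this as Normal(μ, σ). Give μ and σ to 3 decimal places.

μ = -7.937, σ = 6.994

The p-quantile of Normal(μ,σ) is μ + z_p·σ, with z_{0.1} = -1.282 and z_{0.75} = 0.6745.
Eliminate σ: μ = (z₂·x₁ − z₁·x₂)/(z₂ − z₁) = (0.6745·-16.9 − (-1.282)·-3.22)/1.956 = -7.937.
Then σ = (x₂ − x₁)/(z₂ − z₁) = (-3.22 − -16.9)/1.956 = 6.994.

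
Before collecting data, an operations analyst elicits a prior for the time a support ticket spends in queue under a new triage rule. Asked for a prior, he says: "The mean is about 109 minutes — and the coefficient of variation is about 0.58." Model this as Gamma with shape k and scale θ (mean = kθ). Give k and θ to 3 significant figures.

For Gamma(k, scale θ): mean = kθ, variance = kθ², so CV = 1/√k.
CV = 0.58, hence k = 1/CV² = 2.97.
Then θ = mean/k = 109/2.97 = 36.7.

k ≈ 2.97, θ ≈ 36.7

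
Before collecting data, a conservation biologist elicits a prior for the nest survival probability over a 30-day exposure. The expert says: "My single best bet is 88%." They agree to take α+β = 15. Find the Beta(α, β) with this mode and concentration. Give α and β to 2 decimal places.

For α,β > 1 the Beta mode is (α−1)/(α+β−2). With α+β = 15, the mode is (α−1)/13.
Set (α−1)/13 = 0.88 → α = 1 + 0.88·13 = 12.44.
β = 15 − α = 2.56.

α = 12.44, β = 2.56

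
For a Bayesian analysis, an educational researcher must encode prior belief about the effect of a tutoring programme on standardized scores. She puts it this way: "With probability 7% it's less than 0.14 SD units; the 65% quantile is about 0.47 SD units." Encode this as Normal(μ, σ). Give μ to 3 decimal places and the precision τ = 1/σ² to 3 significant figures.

For Normal(μ,σ), the p-quantile is μ + z_p·σ. Here z_{0.07} = -1.476, z_{0.65} = 0.3853.
So 0.14 = μ − 1.476σ and 0.47 = μ + 0.3853σ.
Subtracting: σ = (0.47 − 0.14)/(0.3853 − (-1.476)) = 0.177.
Then μ = 0.14 − (-1.476)·0.177 = 0.402.
Precision τ = 1/σ² = 1/0.1773² = 31.8.

μ = 0.402, τ = 31.8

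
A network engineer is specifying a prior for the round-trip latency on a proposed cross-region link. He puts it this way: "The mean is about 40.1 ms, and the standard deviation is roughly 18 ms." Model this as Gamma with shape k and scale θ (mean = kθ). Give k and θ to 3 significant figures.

k ≈ 4.96, θ ≈ 8.08

For Gamma(k, scale θ): mean = kθ, variance = kθ², so CV = 1/√k.
CV = SD/mean = 18/40.1 = 0.4489, hence k = 1/CV² = 4.96.
Then θ = mean/k = 40.1/4.96 = 8.08.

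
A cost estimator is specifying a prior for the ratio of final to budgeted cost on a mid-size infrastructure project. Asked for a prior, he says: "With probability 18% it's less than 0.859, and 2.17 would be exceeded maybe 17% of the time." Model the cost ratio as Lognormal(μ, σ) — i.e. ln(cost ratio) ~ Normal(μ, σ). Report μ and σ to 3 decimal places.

If T ~ Lognormal(μ,σ) then ln T ~ Normal(μ,σ), so the p-quantile of ln T is μ + z_p·σ.
ln(0.859) = -0.152 and ln(2.17) = 0.7747; z_{0.18} = -0.9154, z_{0.83} = 0.9542.
σ = (0.7747 − -0.152)/(0.9542 − (-0.9154)) = 0.496.
μ = -0.152 − (-0.9154)·0.496 = 0.302.

μ ≈ 0.302, σ ≈ 0.496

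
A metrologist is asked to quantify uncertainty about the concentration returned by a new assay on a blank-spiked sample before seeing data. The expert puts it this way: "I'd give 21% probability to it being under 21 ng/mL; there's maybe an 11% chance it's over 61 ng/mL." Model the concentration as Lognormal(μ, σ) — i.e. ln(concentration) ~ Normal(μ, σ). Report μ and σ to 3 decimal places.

μ ≈ 3.468, σ ≈ 0.525

If T ~ Lognormal(μ,σ) then ln T ~ Normal(μ,σ), so the p-quantile of ln T is μ + z_p·σ.
ln(21) = 3.045 and ln(61) = 4.111; z_{0.21} = -0.8064, z_{0.89} = 1.227.
σ = (4.111 − 3.045)/(1.227 − (-0.8064)) = 0.525.
μ = 3.045 − (-0.8064)·0.525 = 3.468.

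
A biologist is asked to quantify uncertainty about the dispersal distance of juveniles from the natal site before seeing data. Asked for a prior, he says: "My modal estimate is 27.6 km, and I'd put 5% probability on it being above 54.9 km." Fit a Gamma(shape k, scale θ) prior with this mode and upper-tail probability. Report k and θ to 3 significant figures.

k ≈ 6.86, θ ≈ 4.71

Gamma(k,θ) with k>1 has mode (k−1)θ, so θ = 27.6/(k−1).
Need P(X < 54.9) = 0.95 with θ tied to k this way. Start at k = 2, θ = 27.6: P(X<54.9) ≈ 0.591.
Too low — raise k to concentrate. Iterating converges to k ≈ 6.86.
Then θ = 27.6/(6.86−1) ≈ 4.71.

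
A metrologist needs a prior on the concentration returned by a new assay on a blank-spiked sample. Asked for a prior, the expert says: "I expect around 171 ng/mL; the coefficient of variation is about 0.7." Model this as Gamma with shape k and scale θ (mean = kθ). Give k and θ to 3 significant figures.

For Gamma(k, scale θ): mean = kθ, variance = kθ², so CV = 1/√k.
CV = 0.7, hence k = 1/CV² = 2.04.
Then θ = mean/k = 171/2.04 = 83.8.

k ≈ 2.04, θ ≈ 83.8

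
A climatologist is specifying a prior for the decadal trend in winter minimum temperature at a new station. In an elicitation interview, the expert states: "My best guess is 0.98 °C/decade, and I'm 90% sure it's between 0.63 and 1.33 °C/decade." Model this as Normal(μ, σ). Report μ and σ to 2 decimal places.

A symmetric 90% interval runs μ ± z·σ with z = 1.645.
Half-width = 0.35, so σ = 0.35/1.645 = 0.21.
μ is the stated best guess, 0.98.

μ = 0.98, σ = 0.21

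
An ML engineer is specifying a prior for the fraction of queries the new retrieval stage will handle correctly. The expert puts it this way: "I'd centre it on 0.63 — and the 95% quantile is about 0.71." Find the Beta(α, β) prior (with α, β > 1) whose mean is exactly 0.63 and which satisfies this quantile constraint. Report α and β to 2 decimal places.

α ≈ 59.11, β ≈ 34.71

With mean 0.63 fixed, write α = 0.63s, β = 0.37s where s = α+β.
Need P(θ < 0.71) = 0.95 under Beta(0.63s, 0.37s). Normal approximation: (q−m)/√(m(1−m)/s) ≈ z_{0.95} = 1.64, so s ≈ 0.63·0.37·(1.64)²/(0.71−0.63)² = 98.5.
At s = 98.5: P(θ<0.71) ≈ 0.954. Adjusting to match 0.95 gives s ≈ 93.82.
So α = 0.63·93.82 ≈ 59.11, β = 0.37·93.82 ≈ 34.71.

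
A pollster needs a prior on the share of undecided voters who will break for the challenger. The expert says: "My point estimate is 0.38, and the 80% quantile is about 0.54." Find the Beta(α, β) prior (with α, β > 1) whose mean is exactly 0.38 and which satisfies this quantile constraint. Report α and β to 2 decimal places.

α ≈ 2.40, β ≈ 3.92

With mean 0.38 fixed, write α = 0.38s, β = 0.62s where s = α+β.
Need P(θ < 0.54) = 0.8 under Beta(0.38s, 0.62s). Normal approximation: (q−m)/√(m(1−m)/s) ≈ z_{0.8} = 0.842, so s ≈ 0.38·0.62·(0.842)²/(0.54−0.38)² = 6.5.
At s = 6.5: P(θ<0.54) ≈ 0.803. Adjusting to match 0.8 gives s ≈ 6.32.
So α = 0.38·6.32 ≈ 2.40, β = 0.62·6.32 ≈ 3.92.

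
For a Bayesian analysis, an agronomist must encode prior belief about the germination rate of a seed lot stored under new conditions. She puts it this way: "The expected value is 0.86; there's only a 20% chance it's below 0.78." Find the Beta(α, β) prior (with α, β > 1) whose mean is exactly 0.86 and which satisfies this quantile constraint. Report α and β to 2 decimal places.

With mean 0.86 fixed, write α = 0.86s, β = 0.14s where s = α+β.
Need P(θ < 0.78) = 0.2 under Beta(0.86s, 0.14s). Normal approximation: (q−m)/√(m(1−m)/s) ≈ z_{0.2} = -0.842, so s ≈ 0.86·0.14·(-0.842)²/(0.78−0.86)² = 13.3.
At s = 13.3: P(θ<0.78) ≈ 0.180. Adjusting to match 0.2 gives s ≈ 9.94.
So α = 0.86·9.94 ≈ 8.55, β = 0.14·9.94 ≈ 1.39.

α ≈ 8.55, β ≈ 1.39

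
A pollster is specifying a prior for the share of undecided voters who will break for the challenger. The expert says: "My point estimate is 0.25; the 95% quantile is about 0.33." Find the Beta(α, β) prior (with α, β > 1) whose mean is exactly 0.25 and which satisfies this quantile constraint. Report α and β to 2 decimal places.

α ≈ 21.29, β ≈ 63.88

With mean 0.25 fixed, write α = 0.25s, β = 0.75s where s = α+β.
Need P(θ < 0.33) = 0.95 under Beta(0.25s, 0.75s). Normal approximation: (q−m)/√(m(1−m)/s) ≈ z_{0.95} = 1.64, so s ≈ 0.25·0.75·(1.64)²/(0.33−0.25)² = 79.3.
At s = 79.3: P(θ<0.33) ≈ 0.944. Adjusting to match 0.95 gives s ≈ 85.17.
So α = 0.25·85.17 ≈ 21.29, β = 0.75·85.17 ≈ 63.88.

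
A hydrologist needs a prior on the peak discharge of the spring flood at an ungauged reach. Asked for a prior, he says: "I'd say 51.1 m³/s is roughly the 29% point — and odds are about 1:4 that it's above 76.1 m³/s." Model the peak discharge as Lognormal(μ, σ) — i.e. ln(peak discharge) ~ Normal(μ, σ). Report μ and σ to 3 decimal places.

If T ~ Lognormal(μ,σ) then ln T ~ Normal(μ,σ), so the p-quantile of ln T is μ + z_p·σ.
ln(51.1) = 3.934 and ln(76.1) = 4.332; z_{0.29} = -0.5534, z_{0.8} = 0.8416.
σ = (4.332 − 3.934)/(0.8416 − (-0.5534)) = 0.285.
μ = 3.934 − (-0.5534)·0.285 = 4.092.

μ ≈ 4.092, σ ≈ 0.285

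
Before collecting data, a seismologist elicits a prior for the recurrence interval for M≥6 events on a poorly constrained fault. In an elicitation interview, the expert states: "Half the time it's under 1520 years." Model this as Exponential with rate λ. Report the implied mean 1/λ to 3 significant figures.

mean ≈ 2190 years

Exponential median = ln 2 / λ, so λ = ln 2 / 1520.0 = 0.000456.
Mean = 1/λ = 2190 years.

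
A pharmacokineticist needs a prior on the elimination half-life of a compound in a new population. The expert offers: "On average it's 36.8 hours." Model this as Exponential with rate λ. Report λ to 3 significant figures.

λ ≈ 0.0272

Exponential mean = 1/λ, so λ = 1/36.8 = 0.0272.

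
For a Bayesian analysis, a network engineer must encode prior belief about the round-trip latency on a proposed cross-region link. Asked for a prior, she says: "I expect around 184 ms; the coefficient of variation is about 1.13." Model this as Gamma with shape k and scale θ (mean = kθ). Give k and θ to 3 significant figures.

For Gamma(k, scale θ): mean = kθ, variance = kθ², so CV = 1/√k.
CV = 1.13, hence k = 1/CV² = 0.783.
Then θ = mean/k = 184/0.783 = 235.

k ≈ 0.783, θ ≈ 235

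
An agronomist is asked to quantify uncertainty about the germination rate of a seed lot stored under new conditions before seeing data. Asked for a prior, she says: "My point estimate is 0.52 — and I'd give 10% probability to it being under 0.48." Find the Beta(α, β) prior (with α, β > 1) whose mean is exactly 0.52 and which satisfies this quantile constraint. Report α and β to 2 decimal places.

α ≈ 133.28, β ≈ 123.03

With mean 0.52 fixed, write α = 0.52s, β = 0.48s where s = α+β.
Need P(θ < 0.48) = 0.1 under Beta(0.52s, 0.48s). Normal approximation: (q−m)/√(m(1−m)/s) ≈ z_{0.1} = -1.28, so s ≈ 0.52·0.48·(-1.28)²/(0.48−0.52)² = 256.2.
At s = 256.2: P(θ<0.48) ≈ 0.100. Adjusting to match 0.1 gives s ≈ 256.32.
So α = 0.52·256.32 ≈ 133.28, β = 0.48·256.32 ≈ 123.03.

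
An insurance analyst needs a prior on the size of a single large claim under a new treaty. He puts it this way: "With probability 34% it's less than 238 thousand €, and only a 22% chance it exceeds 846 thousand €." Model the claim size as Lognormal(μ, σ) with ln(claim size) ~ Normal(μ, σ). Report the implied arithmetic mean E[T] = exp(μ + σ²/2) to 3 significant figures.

E[T] ≈ 656 thousand €

If T ~ Lognormal(μ,σ) then ln T ~ Normal(μ,σ), so the p-quantile of ln T is μ + z_p·σ.
ln(238) = 5.472 and ln(846) = 6.741; z_{0.34} = -0.4125, z_{0.78} = 0.7722.
σ = (6.741 − 5.472)/(0.7722 − (-0.4125)) = 1.071.
μ = 5.472 − (-0.4125)·1.071 = 5.914.
E[T] = exp(μ + σ²/2) = exp(5.914 + 0.5731) = 656 thousand €.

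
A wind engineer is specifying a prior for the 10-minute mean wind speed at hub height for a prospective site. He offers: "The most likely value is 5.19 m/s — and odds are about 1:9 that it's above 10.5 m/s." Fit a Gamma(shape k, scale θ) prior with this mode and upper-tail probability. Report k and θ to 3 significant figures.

k ≈ 4.86, θ ≈ 1.34

Gamma(k,θ) with k>1 has mode (k−1)θ, so θ = 5.19/(k−1).
Need P(X < 10.5) = 0.9 with θ tied to k this way. Start at k = 2, θ = 5.19: P(X<10.5) ≈ 0.600.
Too low — raise k to concentrate. Iterating converges to k ≈ 4.86.
Then θ = 5.19/(4.86−1) ≈ 1.34.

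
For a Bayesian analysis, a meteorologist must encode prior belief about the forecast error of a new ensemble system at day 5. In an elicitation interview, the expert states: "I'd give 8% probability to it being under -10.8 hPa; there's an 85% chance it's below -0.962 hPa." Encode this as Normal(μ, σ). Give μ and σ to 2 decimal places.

μ = -5.14, σ = 4.03

The p-quantile of Normal(μ,σ) is μ + z_p·σ, with z_{0.08} = -1.405 and z_{0.85} = 1.036.
Eliminate σ: μ = (z₂·x₁ − z₁·x₂)/(z₂ − z₁) = (1.036·-10.8 − (-1.405)·-0.962)/2.442 = -5.14.
Then σ = (x₂ − x₁)/(z₂ − z₁) = (-0.962 − -10.8)/2.442 = 4.03.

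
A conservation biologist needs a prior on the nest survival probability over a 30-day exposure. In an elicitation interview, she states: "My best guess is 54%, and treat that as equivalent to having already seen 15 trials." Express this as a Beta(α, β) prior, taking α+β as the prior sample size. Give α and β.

α = 8.1, β = 6.9

Under the effective-sample-size interpretation, Beta(α, β) has prior mean α/(α+β) and prior sample size α+β.
So α+β = 15 and α/(α+β) = 0.54, giving α = 0.54·15 = 8.1 and β = 15 − 8.1 = 6.9.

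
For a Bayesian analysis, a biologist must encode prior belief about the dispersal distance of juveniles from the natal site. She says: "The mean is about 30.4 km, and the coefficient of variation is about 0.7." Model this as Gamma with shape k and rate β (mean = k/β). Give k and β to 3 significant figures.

k ≈ 2.04, β ≈ 0.0671

For Gamma(k, rate β): mean = k/β, variance = k/β², so CV = 1/√k.
CV = 0.7, hence k = 1/CV² = 2.04.
Then β = k/mean = 2.04/30.4 = 0.0671.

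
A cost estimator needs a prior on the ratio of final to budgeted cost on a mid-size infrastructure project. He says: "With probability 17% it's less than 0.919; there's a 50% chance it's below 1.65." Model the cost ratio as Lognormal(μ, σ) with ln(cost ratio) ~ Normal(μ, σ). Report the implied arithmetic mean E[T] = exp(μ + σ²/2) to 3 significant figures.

If T ~ Lognormal(μ,σ) then ln T ~ Normal(μ,σ), so the p-quantile of ln T is μ + z_p·σ.
ln(0.919) = -0.08447 and ln(1.65) = 0.5008; z_{0.17} = -0.9542, z_{0.5} = 0.
σ = (0.5008 − -0.08447)/(0 − (-0.9542)) = 0.613.
μ = -0.08447 − (-0.9542)·0.613 = 0.501.
E[T] = exp(μ + σ²/2) = exp(0.501 + 0.1881) = 1.99.

E[T] ≈ 1.99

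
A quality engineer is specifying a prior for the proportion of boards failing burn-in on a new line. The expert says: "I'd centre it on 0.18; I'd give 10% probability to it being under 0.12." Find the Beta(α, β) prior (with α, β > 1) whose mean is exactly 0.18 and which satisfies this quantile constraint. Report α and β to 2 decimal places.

With mean 0.18 fixed, write α = 0.18s, β = 0.82s where s = α+β.
Need P(θ < 0.12) = 0.1 under Beta(0.18s, 0.82s). Normal approximation: (q−m)/√(m(1−m)/s) ≈ z_{0.1} = -1.28, so s ≈ 0.18·0.82·(-1.28)²/(0.12−0.18)² = 67.3.
At s = 67.3: P(θ<0.12) ≈ 0.088. Adjusting to match 0.1 gives s ≈ 61.31.
So α = 0.18·61.31 ≈ 11.04, β = 0.82·61.31 ≈ 50.28.

α ≈ 11.04, β ≈ 50.28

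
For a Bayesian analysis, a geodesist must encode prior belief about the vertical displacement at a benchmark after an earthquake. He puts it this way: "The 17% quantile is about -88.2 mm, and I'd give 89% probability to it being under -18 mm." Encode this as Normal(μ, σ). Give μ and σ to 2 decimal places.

μ = -57.48, σ = 32.19

For Normal(μ,σ), the p-quantile is μ + z_p·σ. Here z_{0.17} = -0.9542, z_{0.89} = 1.227.
So -88.2 = μ − 0.9542σ and -18 = μ + 1.227σ.
Subtracting: σ = (-18 − -88.2)/(1.227 − (-0.9542)) = 32.19.
Then μ = -88.2 − (-0.9542)·32.19 = -57.48.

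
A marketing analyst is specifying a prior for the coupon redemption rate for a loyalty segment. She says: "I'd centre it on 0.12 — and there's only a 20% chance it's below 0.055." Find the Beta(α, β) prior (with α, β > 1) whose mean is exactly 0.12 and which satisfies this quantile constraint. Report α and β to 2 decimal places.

With mean 0.12 fixed, write α = 0.12s, β = 0.88s where s = α+β.
Need P(θ < 0.055) = 0.2 under Beta(0.12s, 0.88s). Normal approximation: (q−m)/√(m(1−m)/s) ≈ z_{0.2} = -0.842, so s ≈ 0.12·0.88·(-0.842)²/(0.055−0.12)² = 17.7.
At s = 17.7: P(θ<0.055) ≈ 0.201. Adjusting to match 0.2 gives s ≈ 17.83.
So α = 0.12·17.83 ≈ 2.14, β = 0.88·17.83 ≈ 15.69.

α ≈ 2.14, β ≈ 15.69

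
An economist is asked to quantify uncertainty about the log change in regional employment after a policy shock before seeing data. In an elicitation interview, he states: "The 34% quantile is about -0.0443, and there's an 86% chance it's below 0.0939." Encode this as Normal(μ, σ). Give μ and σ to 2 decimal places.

μ = -0.01, σ = 0.09

The p-quantile of Normal(μ,σ) is μ + z_p·σ, with z_{0.34} = -0.4125 and z_{0.86} = 1.08.
Eliminate σ: μ = (z₂·x₁ − z₁·x₂)/(z₂ − z₁) = (1.08·-0.0443 − (-0.4125)·0.0939)/1.493 = -0.01.
Then σ = (x₂ − x₁)/(z₂ − z₁) = (0.0939 − -0.0443)/1.493 = 0.09.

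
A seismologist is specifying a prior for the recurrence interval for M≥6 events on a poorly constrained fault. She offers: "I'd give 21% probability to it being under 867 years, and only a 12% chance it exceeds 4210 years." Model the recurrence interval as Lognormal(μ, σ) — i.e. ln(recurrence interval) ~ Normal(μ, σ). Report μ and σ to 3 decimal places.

If T ~ Lognormal(μ,σ) then ln T ~ Normal(μ,σ), so the p-quantile of ln T is μ + z_p·σ.
ln(867) = 6.765 and ln(4210) = 8.345; z_{0.21} = -0.8064, z_{0.88} = 1.175.
σ = (8.345 − 6.765)/(1.175 − (-0.8064)) = 0.798.
μ = 6.765 − (-0.8064)·0.798 = 7.408.

μ ≈ 7.408, σ ≈ 0.798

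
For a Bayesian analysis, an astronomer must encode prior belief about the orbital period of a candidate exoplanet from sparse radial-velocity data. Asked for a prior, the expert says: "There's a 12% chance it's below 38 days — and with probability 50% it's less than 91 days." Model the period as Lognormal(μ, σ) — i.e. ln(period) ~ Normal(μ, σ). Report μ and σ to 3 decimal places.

If T ~ Lognormal(μ,σ) then ln T ~ Normal(μ,σ), so the p-quantile of ln T is μ + z_p·σ.
ln(38) = 3.638 and ln(91) = 4.511; z_{0.12} = -1.175, z_{0.5} = 0.
σ = (4.511 − 3.638)/(0 − (-1.175)) = 0.743.
μ = 3.638 − (-1.175)·0.743 = 4.511.

μ ≈ 4.511, σ ≈ 0.743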